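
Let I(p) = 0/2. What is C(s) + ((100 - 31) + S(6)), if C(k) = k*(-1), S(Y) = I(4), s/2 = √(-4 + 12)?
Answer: 69 - 4*√2 ≈ 63.343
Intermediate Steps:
s = 4*√2 (s = 2*√(-4 + 12) = 2*√8 = 2*(2*√2) = 4*√2 ≈ 5.6569)
I(p) = 0 (I(p) = 0*(½) = 0)
S(Y) = 0
C(k) = -k
C(s) + ((100 - 31) + S(6)) = -4*√2 + ((100 - 31) + 0) = -4*√2 + (69 + 0) = -4*√2 + 69 = 69 - 4*√2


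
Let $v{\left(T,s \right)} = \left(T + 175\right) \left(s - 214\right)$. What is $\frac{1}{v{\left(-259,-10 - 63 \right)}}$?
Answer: $\frac{1}{24108} \approx 4.148 \cdot 10^{-5}$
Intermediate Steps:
$v{\left(T,s \right)} = \left(-214 + s\right) \left(175 + T\right)$ ($v{\left(T,s \right)} = \left(175 + T\right) \left(-214 + s\right) = \left(-214 + s\right) \left(175 + T\right)$)
$\frac{1}{v{\left(-259,-10 - 63 \right)}} = \frac{1}{-37450 - -55426 + 175 \left(-10 - 63\right) - 259 \left(-10 - 63\right)} = \frac{1}{-37450 + 55426 + 175 \left(-73\right) - -18907} = \frac{1}{-37450 + 55426 - 12775 + 18907} = \frac{1}{24108}$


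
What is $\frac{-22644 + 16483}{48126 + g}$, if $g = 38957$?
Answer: $- \frac{6161}{87083} \approx -0.070749$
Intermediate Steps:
$\frac{-22644 + 16483}{48126 + g} = \frac{-22644 + 16483}{48126 + 38957} = - \frac{6161}{87083}$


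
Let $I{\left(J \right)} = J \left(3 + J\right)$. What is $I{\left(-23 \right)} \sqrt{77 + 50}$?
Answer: $460 \sqrt{127} \approx 5183.9$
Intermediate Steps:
$I{\left(-23 \right)} \sqrt{77 + 50} = - 23 \left(3 - 23\right) \sqrt{77 + 50} = \left(-23\right) \left(-20\right) \sqrt{127} = 460 \sqrt{127}$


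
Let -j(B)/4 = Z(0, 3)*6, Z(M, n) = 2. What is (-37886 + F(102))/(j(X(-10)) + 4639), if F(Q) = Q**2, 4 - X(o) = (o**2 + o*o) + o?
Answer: -27482/4591 ≈ -5.9861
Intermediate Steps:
X(o) = 4 - o - 2*o**2 (X(o) = 4 - ((o**2 + o*o) + o) = 4 - ((o**2 + o**2) + o) = 4 - (2*o**2 + o) = 4 - (o + 2*o**2) = 4 + (-o - 2*o**2) = 4 - o - 2*o**2)
j(B) = -48 (j(B) = -8*6 = -4*12 = -48)
(-37886 + F(102))/(j(X(-10)) + 4639) = (-37886 + 102**2)/(-48 + 4639) = (-37886 + 10404)/4591 = -27482*1/4591 = -27482/4591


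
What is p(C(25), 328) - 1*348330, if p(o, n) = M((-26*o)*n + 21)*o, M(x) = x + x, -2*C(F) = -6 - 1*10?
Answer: -1439578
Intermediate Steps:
C(F) = 8 (C(F) = -(-6 - 1*10)/2 = -(-6 - 10)/2 = -1/2*(-16) = 8)
M(x) = 2*x
p(o, n) = o*(42 - 52*n*o) (p(o, n) = (2*((-26*o)*n + 21))*o = (2*(-26*n*o + 21))*o = (2*(21 - 26*n*o))*o = (42 - 52*n*o)*o = o*(42 - 52*n*o))
p(C(25), 328) - 1*348330 = 2*8*(21 - 26*328*8) - 1*348330 = 2*8*(21 - 68224) - 348330 = 2*8*(-68203) - 348330 = -1091248 - 348330 = -1439578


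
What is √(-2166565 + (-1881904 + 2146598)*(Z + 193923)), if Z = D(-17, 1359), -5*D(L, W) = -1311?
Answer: √1284937269095/5 ≈ 2.2671e+5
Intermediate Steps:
D(L, W) = 1311/5 (D(L, W) = -⅕*(-1311) = 1311/5)
Z = 1311/5 ≈ 262.20
√(-2166565 + (-1881904 + 2146598)*(Z + 193923)) = √(-2166565 + (-1881904 + 2146598)*(1311/5 + 193923)) = √(-2166565 + 264694*(970926/5)) = √(-2166565 + 256998286644/5) = √(256987453819/5) = √1284937269095/5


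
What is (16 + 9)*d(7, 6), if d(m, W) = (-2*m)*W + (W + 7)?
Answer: -1775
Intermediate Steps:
d(m, W) = 7 + W - 2*W*m (d(m, W) = -2*W*m + (7 + W) = 7 + W - 2*W*m)
(16 + 9)*d(7, 6) = (16 + 9)*(7 + 6 - 2*6*7) = 25*(7 + 6 - 84) = 25*(-71) = -1775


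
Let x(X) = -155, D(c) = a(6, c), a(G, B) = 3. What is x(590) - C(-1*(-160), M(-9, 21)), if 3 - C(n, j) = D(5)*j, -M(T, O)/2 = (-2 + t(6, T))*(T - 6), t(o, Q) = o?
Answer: 202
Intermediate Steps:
D(c) = 3
M(T, O) = 48 - 8*T (M(T, O) = -2*(-2 + 6)*(T - 6) = -8*(-6 + T) = -2*(-24 + 4*T) = 48 - 8*T)
C(n, j) = 3 - 3*j
x(590) - C(-1*(-160), M(-9, 21)) = -155 - (3 - 3*(48 - 8*(-9))) = -155 - (3 - 3*(48 + 72)) = -155 - (3 - 3*120) = -155 - (3 - 360) = -155 - 1*(-357) = -155 + 357 = 202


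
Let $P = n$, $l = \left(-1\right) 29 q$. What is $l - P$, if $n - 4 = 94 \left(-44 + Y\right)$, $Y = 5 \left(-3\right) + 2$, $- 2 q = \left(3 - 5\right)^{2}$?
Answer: $5412$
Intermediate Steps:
$q = -2$ ($q = - \frac{\left(3 - 5\right)^{2}}{2} = - \frac{\left(-2\right)^{2}}{2} = \left(- \frac{1}{2}\right) 4 = -2$)
$Y = -13$ ($Y = -15 + 2 = -13$)
$l = 58$ ($l = \left(-1\right) 29 \left(-2\right) = \left(-29\right) \left(-2\right) = 58$)
$n = -5354$ ($n = 4 + 94 \left(-44 - 13\right) = 4 + 94 \left(-57\right) = 4 - 5358 = -5354$)
$P = -5354$
$l - P = 58 - -5354 = 58 + 5354 = 5412$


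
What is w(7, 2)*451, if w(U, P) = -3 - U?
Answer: -4510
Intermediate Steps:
w(7, 2)*451 = (-3 - 1*7)*451 = (-3 - 7)*451 = -10*451 = -4510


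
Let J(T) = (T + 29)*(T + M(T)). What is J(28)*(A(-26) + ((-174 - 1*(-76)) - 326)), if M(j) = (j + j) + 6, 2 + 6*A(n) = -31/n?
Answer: -56571075/26 ≈ -2.1758e+6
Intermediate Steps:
A(n) = -⅓ - 31/(6*n) (A(n) = -⅓ + (-31/n)/6 = -⅓ - 31/(6*n))
M(j) = 6 + 2*j (M(j) = 2*j + 6 = 6 + 2*j)
J(T) = (6 + 3*T)*(29 + T) (J(T) = (T + 29)*(T + (6 + 2*T)) = (29 + T)*(6 + 3*T) = (6 + 3*T)*(29 + T))
J(28)*(A(-26) + ((-174 - 1*(-76)) - 326)) = (174 + 3*28² + 93*28)*((⅙)*(-31 - 2*(-26))/(-26) + ((-174 - 1*(-76)) - 326)) = (174 + 3*784 + 2604)*((⅙)*(-1/26)*(-31 + 52) + ((-174 + 76) - 326)) = (174 + 2352 + 2604)*((⅙)*(-1/26)*21 + (-98 - 326)) = 5130*(-7/52 - 424) = 5130*(-22055/52) = -56571075/26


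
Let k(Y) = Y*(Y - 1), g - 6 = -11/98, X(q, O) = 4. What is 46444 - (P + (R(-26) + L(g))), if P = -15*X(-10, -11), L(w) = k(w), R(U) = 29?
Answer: 446069517/9604 ≈ 46446.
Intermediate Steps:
g = 577/98 (g = 6 - 11/98 = 577/98 ≈ 5.8878)
k(Y) = Y*(-1 + Y)
L(w) = w*(-1 + w)
P = -60 (P = -15*4 = -60)
46444 - (P + (R(-26) + L(g))) = 46444 - (-60 + (29 + 577*(-1 + 577/98)/98)) = 46444 - (-60 + (29 + (577/98)*(479/98))) = 46444 - (-60 + (29 + 276383/9604)) = 46444 - (-60 + 554899/9604) = 46444 - 1*(-21341/9604) = 46444 + 21341/9604 = 446069517/9604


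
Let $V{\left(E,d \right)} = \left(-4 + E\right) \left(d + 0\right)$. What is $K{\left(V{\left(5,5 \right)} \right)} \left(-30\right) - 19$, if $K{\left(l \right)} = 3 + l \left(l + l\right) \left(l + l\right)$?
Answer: $-15109$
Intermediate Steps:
$V{\left(E,d \right)} = d \left(-4 + E\right)$ ($V{\left(E,d \right)} = \left(-4 + E\right) d = d \left(-4 + E\right)$)
$K{\left(l \right)} = 3 + 4 l^{3}$ ($K{\left(l \right)} = 3 + l 2 l 2 l = 3 + l 4 l^{2} = 3 + 4 l^{3}$)
$K{\left(V{\left(5,5 \right)} \right)} \left(-30\right) - 19 = \left(3 + 4 \left(5 \left(-4 + 5\right)\right)^{3}\right) \left(-30\right) - 19 = \left(3 + 4 \left(5 \cdot 1\right)^{3}\right) \left(-30\right) - 19 = \left(3 + 4 \cdot 5^{3}\right) \left(-30\right) - 19 = \left(3 + 4 \cdot 125\right) \left(-30\right) - 19 = \left(3 + 500\right) \left(-30\right) - 19 = 503 \left(-30\right) - 19 = -15090 - 19 = -15109$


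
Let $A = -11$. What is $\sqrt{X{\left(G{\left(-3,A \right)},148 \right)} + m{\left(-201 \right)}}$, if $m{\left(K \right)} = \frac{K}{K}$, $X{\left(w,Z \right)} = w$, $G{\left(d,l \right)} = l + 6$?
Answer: $2 i \approx 2.0 i$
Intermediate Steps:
$G{\left(d,l \right)} = 6 + l$
$m{\left(K \right)} = 1$
$\sqrt{X{\left(G{\left(-3,A \right)},148 \right)} + m{\left(-201 \right)}} = \sqrt{\left(6 - 11\right) + 1} = \sqrt{-5 + 1} = \sqrt{-4} = 2 i$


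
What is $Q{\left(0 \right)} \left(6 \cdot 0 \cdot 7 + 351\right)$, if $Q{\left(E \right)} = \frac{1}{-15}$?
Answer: $- \frac{117}{5} \approx -23.4$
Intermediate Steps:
$Q{\left(E \right)} = - \frac{1}{15}$
$Q{\left(0 \right)} \left(6 \cdot 0 \cdot 7 + 351\right) = - \frac{6 \cdot 0 \cdot 7 + 351}{15} = - \frac{0 \cdot 7 + 351}{15} = - \frac{0 + 351}{15} = \left(- \frac{1}{15}\right) 351 = - \frac{117}{5}$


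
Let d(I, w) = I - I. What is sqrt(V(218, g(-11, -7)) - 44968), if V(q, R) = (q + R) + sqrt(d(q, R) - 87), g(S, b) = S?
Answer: sqrt(-44761 + I*sqrt(87)) ≈ 0.022 + 211.57*I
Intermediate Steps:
d(I, w) = 0
V(q, R) = R + q + I*sqrt(87) (V(q, R) = (q + R) + sqrt(0 - 87) = (R + q) + sqrt(-87) = (R + q) + I*sqrt(87) = R + q + I*sqrt(87))
sqrt(V(218, g(-11, -7)) - 44968) = sqrt((-11 + 218 + I*sqrt(87)) - 44968) = sqrt((207 + I*sqrt(87)) - 44968) = sqrt(-44761 + I*sqrt(87))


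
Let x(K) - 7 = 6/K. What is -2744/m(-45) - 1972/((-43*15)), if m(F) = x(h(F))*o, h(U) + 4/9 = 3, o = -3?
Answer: 65084/645 ≈ 100.91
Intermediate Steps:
h(U) = 23/9 (h(U) = -4/9 + 3 = 23/9)
x(K) = 7 + 6/K
m(F) = -645/23 (m(F) = (7 + 6/(23/9))*(-3) = (7 + 6*(9/23))*(-3) = (7 + 54/23)*(-3) = (215/23)*(-3) = -645/23)
-2744/m(-45) - 1972/((-43*15)) = -2744/(-645/23) - 1972/((-43*15)) = -2744*(-23/645) - 1972/(-645) = 63112/645 - 1972*(-1/645) = 63112/645 + 1972/645 = 65084/645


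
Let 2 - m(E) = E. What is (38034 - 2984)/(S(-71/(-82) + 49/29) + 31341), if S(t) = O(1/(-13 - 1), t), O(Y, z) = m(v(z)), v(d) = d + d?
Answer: 833489/745215 ≈ 1.1185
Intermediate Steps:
v(d) = 2*d
m(E) = 2 - E
O(Y, z) = 2 - 2*z
S(t) = 2 - 2*t
(38034 - 2984)/(S(-71/(-82) + 49/29) + 31341) = (38034 - 2984)/((2 - 2*(-71/(-82) + 49/29)) + 31341) = 35050/((2 - 2*(-71*(-1/82) + 49*(1/29))) + 31341) = 35050/((2 - 2*(71/82 + 49/29)) + 31341) = 35050/((2 - 2*6077/2378) + 31341) = 35050/((2 - 6077/1189) + 31341) = 35050/(-3699/1189 + 31341) = 35050/(37260750/1189) = 35050*(1189/37260750) = 833489/745215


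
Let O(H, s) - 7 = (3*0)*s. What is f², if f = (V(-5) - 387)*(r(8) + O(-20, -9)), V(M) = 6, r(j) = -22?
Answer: 32661225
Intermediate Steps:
O(H, s) = 7 (O(H, s) = 7 + (3*0)*s = 7 + 0*s = 7 + 0 = 7)
f = 5715 (f = (6 - 387)*(-22 + 7) = -381*(-15) = 5715)
f² = 5715² = 32661225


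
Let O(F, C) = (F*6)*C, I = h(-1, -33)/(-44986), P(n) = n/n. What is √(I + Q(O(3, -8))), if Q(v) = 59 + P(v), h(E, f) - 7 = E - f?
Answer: √121422657306/44986 ≈ 7.7459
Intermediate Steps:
h(E, f) = 7 + E - f (h(E, f) = 7 + (E - f) = 7 + E - f)
P(n) = 1
I = -39/44986 (I = (7 - 1 - 1*(-33))/(-44986) = (7 - 1 + 33)*(-1/44986) = 39*(-1/44986) = -39/44986 ≈ -0.00086694)
O(F, C) = 6*C*F (O(F, C) = (6*F)*C = 6*C*F)
Q(v) = 60 (Q(v) = 59 + 1 = 60)
√(I + Q(O(3, -8))) = √(-39/44986 + 60) = √(2699121/44986) = √121422657306/44986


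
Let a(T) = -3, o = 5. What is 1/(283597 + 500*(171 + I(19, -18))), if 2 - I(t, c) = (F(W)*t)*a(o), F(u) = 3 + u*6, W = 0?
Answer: 1/455597 ≈ 2.1949e-6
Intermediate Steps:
F(u) = 3 + 6*u
I(t, c) = 2 + 9*t (I(t, c) = 2 - (3 + 6*0)*t*(-3) = 2 - (3 + 0)*t*(-3) = 2 - 3*t*(-3) = 2 - (-9)*t = 2 + 9*t)
1/(283597 + 500*(171 + I(19, -18))) = 1/(283597 + 500*(171 + (2 + 9*19))) = 1/(283597 + 500*(171 + (2 + 171))) = 1/(283597 + 500*(171 + 173)) = 1/(283597 + 500*344) = 1/(283597 + 172000) = 1/455597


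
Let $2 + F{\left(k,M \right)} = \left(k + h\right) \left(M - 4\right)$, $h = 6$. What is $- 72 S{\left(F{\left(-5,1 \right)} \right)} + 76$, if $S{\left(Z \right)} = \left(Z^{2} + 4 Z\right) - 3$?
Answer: $-68$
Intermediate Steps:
$F{\left(k,M \right)} = -2 + \left(-4 + M\right) \left(6 + k\right)$ ($F{\left(k,M \right)} = -2 + \left(k + 6\right) \left(M - 4\right) = -2 + \left(6 + k\right) \left(-4 + M\right) = -2 + \left(-4 + M\right) \left(6 + k\right)$)
$S{\left(Z \right)} = -3 + Z^{2} + 4 Z$
$- 72 S{\left(F{\left(-5,1 \right)} \right)} + 76 = - 72 \left(-3 + \left(-26 - -20 + 6 \cdot 1 + 1 \left(-5\right)\right)^{2} + 4 \left(-26 - -20 + 6 \cdot 1 + 1 \left(-5\right)\right)\right) + 76 = - 72 \left(-3 + \left(-26 + 20 + 6 - 5\right)^{2} + 4 \left(-26 + 20 + 6 - 5\right)\right) + 76 = - 72 \left(-3 + \left(-5\right)^{2} + 4 \left(-5\right)\right) + 76 = - 72 \left(-3 + 25 - 20\right) + 76 = \left(-72\right) 2 + 76 = -144 + 76 = -68$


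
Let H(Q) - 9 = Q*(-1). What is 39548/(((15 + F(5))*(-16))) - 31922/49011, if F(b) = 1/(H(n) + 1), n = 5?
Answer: -2432563073/14899344 ≈ -163.27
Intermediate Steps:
H(Q) = 9 - Q (H(Q) = 9 + Q*(-1) = 9 - Q)
F(b) = ⅕ (F(b) = 1/((9 - 1*5) + 1) = 1/((9 - 5) + 1) = 1/(4 + 1) = 1/5 = ⅕)
39548/(((15 + F(5))*(-16))) - 31922/49011 = 39548/(((15 + ⅕)*(-16))) - 31922/49011 = 39548/(((76/5)*(-16))) - 31922*1/49011 = 39548/(-1216/5) - 31922/49011 = 39548*(-5/1216) - 31922/49011 = -49435/304 - 31922/49011 = -2432563073/14899344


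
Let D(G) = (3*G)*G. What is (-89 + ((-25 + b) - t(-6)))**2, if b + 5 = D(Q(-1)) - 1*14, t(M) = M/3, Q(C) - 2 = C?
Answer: 16384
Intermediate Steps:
Q(C) = 2 + C
D(G) = 3*G**2
t(M) = M/3 (t(M) = M*(1/3) = M/3)
b = -16 (b = -5 + (3*(2 - 1)**2 - 1*14) = -5 + (3*1**2 - 14) = -5 + (3*1 - 14) = -5 + (3 - 14) = -5 - 11 = -16)
(-89 + ((-25 + b) - t(-6)))**2 = (-89 + ((-25 - 16) - (-6)/3))**2 = (-89 + (-41 - 1*(-2)))**2 = (-89 + (-41 + 2))**2 = (-89 - 39)**2 = (-128)**2 = 16384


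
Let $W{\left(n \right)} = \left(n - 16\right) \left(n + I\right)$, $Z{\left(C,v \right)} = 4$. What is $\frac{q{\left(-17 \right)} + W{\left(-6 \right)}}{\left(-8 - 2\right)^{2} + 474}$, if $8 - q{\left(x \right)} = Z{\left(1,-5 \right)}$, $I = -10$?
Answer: $\frac{178}{287} \approx 0.62021$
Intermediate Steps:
$W{\left(n \right)} = \left(-16 + n\right) \left(-10 + n\right)$ ($W{\left(n \right)} = \left(n - 16\right) \left(n - 10\right) = \left(-16 + n\right) \left(-10 + n\right)$)
$q{\left(x \right)} = 4$ ($q{\left(x \right)} = 8 - 4 = 4$)
$\frac{q{\left(-17 \right)} + W{\left(-6 \right)}}{\left(-8 - 2\right)^{2} + 474} = \frac{4 + \left(160 + \left(-6\right)^{2} - -156\right)}{\left(-8 - 2\right)^{2} + 474} = \frac{4 + \left(160 + 36 + 156\right)}{\left(-10\right)^{2} + 474} = \frac{4 + 352}{100 + 474} = \frac{356}{574} = 356 \cdot \frac{1}{574} = \frac{178}{287}$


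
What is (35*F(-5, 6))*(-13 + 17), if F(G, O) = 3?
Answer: 420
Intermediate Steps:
(35*F(-5, 6))*(-13 + 17) = (35*3)*(-13 + 17) = 105*4 = 420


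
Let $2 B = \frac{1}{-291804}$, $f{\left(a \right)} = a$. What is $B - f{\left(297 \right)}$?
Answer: $- \frac{173331577}{583608} \approx -297.0$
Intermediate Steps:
$B = - \frac{1}{583608}$ ($B = \frac{1}{2 \left(-291804\right)} = \frac{1}{2} \left(- \frac{1}{291804}\right) = - \frac{1}{583608} \approx -1.7135 \cdot 10^{-6}$)
$B - f{\left(297 \right)} = - \frac{1}{583608} - 297 = - \frac{173331577}{583608}$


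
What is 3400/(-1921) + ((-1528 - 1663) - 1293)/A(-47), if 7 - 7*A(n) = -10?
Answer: -3550244/1921 ≈ -1848.1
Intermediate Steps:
A(n) = 17/7 (A(n) = 1 - ⅐*(-10) = 1 + 10/7 = 17/7)
3400/(-1921) + ((-1528 - 1663) - 1293)/A(-47) = 3400/(-1921) + ((-1528 - 1663) - 1293)/(17/7) = 3400*(-1/1921) + (-3191 - 1293)*(7/17) = -200/113 - 4484*7/17 = -200/113 - 31388/17 = -3550244/1921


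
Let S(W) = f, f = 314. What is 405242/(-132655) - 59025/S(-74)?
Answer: -7957207363/41653670 ≈ -191.03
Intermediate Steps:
S(W) = 314
405242/(-132655) - 59025/S(-74) = 405242/(-132655) - 59025/314 = 405242*(-1/132655) - 59025*1/314 = -405242/132655 - 59025/314 = -7957207363/41653670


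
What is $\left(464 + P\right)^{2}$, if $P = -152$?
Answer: $97344$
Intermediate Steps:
$\left(464 + P\right)^{2} = \left(464 - 152\right)^{2} = 312^{2} = 97344$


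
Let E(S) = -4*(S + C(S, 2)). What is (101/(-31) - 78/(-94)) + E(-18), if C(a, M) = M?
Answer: 89710/1457 ≈ 61.572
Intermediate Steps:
E(S) = -8 - 4*S (E(S) = -4*(S + 2) = -4*(2 + S) = -8 - 4*S)
(101/(-31) - 78/(-94)) + E(-18) = (101/(-31) - 78/(-94)) + (-8 - 4*(-18)) = (101*(-1/31) - 78*(-1/94)) + (-8 + 72) = (-101/31 + 39/47) + 64 = -3538/1457 + 64 = 89710/1457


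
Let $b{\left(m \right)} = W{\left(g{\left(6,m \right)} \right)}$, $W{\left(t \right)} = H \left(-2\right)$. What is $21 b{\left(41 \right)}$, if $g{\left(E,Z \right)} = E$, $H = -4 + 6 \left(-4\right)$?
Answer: $1176$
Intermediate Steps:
$H = -28$ ($H = -4 - 24 = -28$)
$W{\left(t \right)} = 56$ ($W{\left(t \right)} = \left(-28\right) \left(-2\right) = 56$)
$b{\left(m \right)} = 56$
$21 b{\left(41 \right)} = 21 \cdot 56 = 1176$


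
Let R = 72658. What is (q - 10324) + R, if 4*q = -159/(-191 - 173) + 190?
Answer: 90827623/1456 ≈ 62382.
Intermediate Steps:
q = 69319/1456 (q = (-159/(-191 - 173) + 190)/4 = (-159/(-364) + 190)/4 = (-159*(-1/364) + 190)/4 = (159/364 + 190)/4 = (¼)*(69319/364) = 69319/1456 ≈ 47.609)
(q - 10324) + R = (69319/1456 - 10324) + 72658 = -14962425/1456 + 72658 = 90827623/1456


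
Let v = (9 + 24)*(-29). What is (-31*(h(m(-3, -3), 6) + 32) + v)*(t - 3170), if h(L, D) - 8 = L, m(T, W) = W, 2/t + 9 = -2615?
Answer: 1093827783/164 ≈ 6.6697e+6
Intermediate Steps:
t = -1/1312 (t = 2/(-9 - 2615) = 2/(-2624) = 2*(-1/2624) = -1/1312 ≈ -0.00076220)
v = -957 (v = 33*(-29) = -957)
h(L, D) = 8 + L
(-31*(h(m(-3, -3), 6) + 32) + v)*(t - 3170) = (-31*((8 - 3) + 32) - 957)*(-1/1312 - 3170) = (-31*(5 + 32) - 957)*(-4159041/1312) = (-31*37 - 957)*(-4159041/1312) = (-1147 - 957)*(-4159041/1312) = -2104*(-4159041/1312) = 1093827783/164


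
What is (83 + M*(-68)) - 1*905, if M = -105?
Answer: 6318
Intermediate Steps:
(83 + M*(-68)) - 1*905 = (83 - 105*(-68)) - 1*905 = (83 + 7140) - 905 = 7223 - 905 = 6318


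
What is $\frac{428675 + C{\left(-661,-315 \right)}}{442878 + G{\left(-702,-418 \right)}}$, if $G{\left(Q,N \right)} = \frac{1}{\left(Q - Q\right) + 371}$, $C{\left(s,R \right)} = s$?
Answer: $\frac{158793194}{164307739} \approx 0.96644$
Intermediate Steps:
$G{\left(Q,N \right)} = \frac{1}{371}$ ($G{\left(Q,N \right)} = \frac{1}{0 + 371} = \frac{1}{371}$)
$\frac{428675 + C{\left(-661,-315 \right)}}{442878 + G{\left(-702,-418 \right)}} = \frac{428675 - 661}{442878 + \frac{1}{371}} = \frac{428014}{\frac{164307739}{371}} = 428014 \cdot \frac{371}{164307739} = \frac{158793194}{164307739}$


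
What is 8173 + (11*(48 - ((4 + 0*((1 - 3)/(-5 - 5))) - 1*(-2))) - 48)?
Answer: 8587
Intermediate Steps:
8173 + (11*(48 - ((4 + 0*((1 - 3)/(-5 - 5))) - 1*(-2))) - 48) = 8173 + (11*(48 - ((4 + 0*(-2/(-10))) + 2)) - 48) = 8173 + (11*(48 - ((4 + 0*(-2*(-1/10))) + 2)) - 48) = 8173 + (11*(48 - ((4 + 0*(1/5)) + 2)) - 48) = 8173 + (11*(48 - ((4 + 0) + 2)) - 48) = 8173 + (11*(48 - (4 + 2)) - 48) = 8173 + (11*(48 - 1*6) - 48) = 8173 + (11*(48 - 6) - 48) = 8173 + (11*42 - 48) = 8173 + (462 - 48) = 8173 + 414 = 8587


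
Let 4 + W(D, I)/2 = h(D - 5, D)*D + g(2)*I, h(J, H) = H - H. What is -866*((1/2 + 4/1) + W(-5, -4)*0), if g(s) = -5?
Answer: -3897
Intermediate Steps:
h(J, H) = 0
W(D, I) = -8 - 10*I (W(D, I) = -8 + 2*(0*D - 5*I) = -8 + 2*(0 - 5*I) = -8 + 2*(-5*I) = -8 - 10*I)
-866*((1/2 + 4/1) + W(-5, -4)*0) = -866*((1/2 + 4/1) + (-8 - 10*(-4))*0) = -866*((1*(½) + 4*1) + (-8 + 40)*0) = -866*((½ + 4) + 32*0) = -866*(9/2 + 0) = -866*9/2 = -3897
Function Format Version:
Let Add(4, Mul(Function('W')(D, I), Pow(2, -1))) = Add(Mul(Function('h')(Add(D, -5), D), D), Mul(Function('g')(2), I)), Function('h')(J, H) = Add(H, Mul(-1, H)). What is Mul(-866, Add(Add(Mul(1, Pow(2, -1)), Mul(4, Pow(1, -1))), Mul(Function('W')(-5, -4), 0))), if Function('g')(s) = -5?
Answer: -3897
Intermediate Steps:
Function('h')(J, H) = 0
Function('W')(D, I) = Add(-8, Mul(-10, I)) (Function('W')(D, I) = Add(-8, Mul(2, Add(Mul(0, D), Mul(-5, I)))) = Add(-8, Mul(2, Add(0, Mul(-5, I)))) = Add(-8, Mul(2, Mul(-5, I))) = Add(-8, Mul(-10, I)))
Mul(-866, Add(Add(Mul(1, Pow(2, -1)), Mul(4, Pow(1, -1))), Mul(Function('W')(-5, -4), 0))) = Mul(-866, Add(Add(Mul(1, Pow(2, -1)), Mul(4, Pow(1, -1))), Mul(Add(-8, Mul(-10, -4)), 0))) = Mul(-866, Add(Add(Mul(1, Rational(1, 2)), Mul(4, 1)), Mul(Add(-8, 40), 0))) = Mul(-866, Add(Add(Rational(1, 2), 4), Mul(32, 0))) = Mul(-866, Add(Rational(9, 2), 0)) = Mul(-866, Rational(9, 2)) = -3897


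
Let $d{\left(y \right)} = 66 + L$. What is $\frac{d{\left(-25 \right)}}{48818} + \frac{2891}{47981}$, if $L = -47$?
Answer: $\frac{142044477}{2342336458} \approx 0.060642$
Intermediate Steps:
$d{\left(y \right)} = 19$ ($d{\left(y \right)} = 66 - 47 = 19$)
$\frac{d{\left(-25 \right)}}{48818} + \frac{2891}{47981} = \frac{19}{48818} + \frac{2891}{47981} = \frac{142044477}{2342336458}$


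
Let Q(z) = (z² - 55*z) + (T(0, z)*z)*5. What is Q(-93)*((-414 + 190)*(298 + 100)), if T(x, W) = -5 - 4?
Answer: -1600189248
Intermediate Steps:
T(x, W) = -9
Q(z) = z² - 100*z (Q(z) = (z² - 55*z) - 9*z*5 = (z² - 55*z) - 45*z = z² - 100*z)
Q(-93)*((-414 + 190)*(298 + 100)) = (-93*(-100 - 93))*((-414 + 190)*(298 + 100)) = (-93*(-193))*(-224*398) = 17949*(-89152) = -1600189248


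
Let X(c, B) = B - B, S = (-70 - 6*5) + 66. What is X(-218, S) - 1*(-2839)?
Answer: 2839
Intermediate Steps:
S = -34 (S = (-70 - 30) + 66 = -100 + 66 = -34)
X(c, B) = 0
X(-218, S) - 1*(-2839) = 0 - 1*(-2839) = 0 + 2839 = 2839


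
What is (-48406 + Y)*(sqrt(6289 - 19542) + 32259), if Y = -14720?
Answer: -2036381634 - 63126*I*sqrt(13253) ≈ -2.0364e+9 - 7.2672e+6*I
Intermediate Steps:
(-48406 + Y)*(sqrt(6289 - 19542) + 32259) = (-48406 - 14720)*(sqrt(6289 - 19542) + 32259) = -63126*(sqrt(-13253) + 32259) = -63126*(I*sqrt(13253) + 32259) = -63126*(32259 + I*sqrt(13253)) = -2036381634 - 63126*I*sqrt(13253)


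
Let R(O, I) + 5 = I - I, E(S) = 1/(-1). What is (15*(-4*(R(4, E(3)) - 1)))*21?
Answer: 7560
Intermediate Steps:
E(S) = -1
R(O, I) = -5 (R(O, I) = -5 + (I - I) = -5 + 0 = -5)
(15*(-4*(R(4, E(3)) - 1)))*21 = (15*(-4*(-5 - 1)))*21 = (15*(-4*(-6)))*21 = (15*24)*21 = 360*21 = 7560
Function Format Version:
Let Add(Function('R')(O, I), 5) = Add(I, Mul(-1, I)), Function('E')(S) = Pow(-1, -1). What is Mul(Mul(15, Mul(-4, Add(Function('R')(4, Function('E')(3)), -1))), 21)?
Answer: 7560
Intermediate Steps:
Function('E')(S) = -1
Function('R')(O, I) = -5 (Function('R')(O, I) = Add(-5, Add(I, Mul(-1, I))) = Add(-5, 0) = -5)
Mul(Mul(15, Mul(-4, Add(Function('R')(4, Function('E')(3)), -1))), 21) = Mul(Mul(15, Mul(-4, Add(-5, -1))), 21) = Mul(Mul(15, Mul(-4, -6)), 21) = Mul(Mul(15, 24), 21) = Mul(360, 21) = 7560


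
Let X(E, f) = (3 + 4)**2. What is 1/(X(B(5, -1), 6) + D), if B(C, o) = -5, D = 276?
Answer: 1/325 ≈ 0.0030769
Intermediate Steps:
X(E, f) = 49 (X(E, f) = 7**2 = 49)
1/(X(B(5, -1), 6) + D) = 1/(49 + 276) = 1/325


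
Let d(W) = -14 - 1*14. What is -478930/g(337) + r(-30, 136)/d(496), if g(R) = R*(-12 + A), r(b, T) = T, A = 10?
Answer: 1664797/2359 ≈ 705.72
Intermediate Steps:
g(R) = -2*R (g(R) = R*(-12 + 10) = R*(-2) = -2*R)
d(W) = -28 (d(W) = -14 - 14 = -28)
-478930/g(337) + r(-30, 136)/d(496) = -478930/((-2*337)) + 136/(-28) = -478930/(-674) + 136*(-1/28) = -478930*(-1/674) - 34/7 = 239465/337 - 34/7 = 1664797/2359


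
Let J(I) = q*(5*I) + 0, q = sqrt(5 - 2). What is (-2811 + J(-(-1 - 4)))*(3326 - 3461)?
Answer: 379485 - 3375*sqrt(3) ≈ 3.7364e+5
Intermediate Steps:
q = sqrt(3) ≈ 1.7320
J(I) = 5*I*sqrt(3) (J(I) = sqrt(3)*(5*I) + 0 = 5*I*sqrt(3) + 0 = 5*I*sqrt(3))
(-2811 + J(-(-1 - 4)))*(3326 - 3461) = (-2811 + 5*(-(-1 - 4))*sqrt(3))*(3326 - 3461) = (-2811 + 5*(-1*(-5))*sqrt(3))*(-135) = (-2811 + 5*5*sqrt(3))*(-135) = (-2811 + 25*sqrt(3))*(-135) = 379485 - 3375*sqrt(3)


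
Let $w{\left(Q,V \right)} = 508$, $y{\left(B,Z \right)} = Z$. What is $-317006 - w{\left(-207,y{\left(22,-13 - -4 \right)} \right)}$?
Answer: $-317514$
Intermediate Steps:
$-317006 - w{\left(-207,y{\left(22,-13 - -4 \right)} \right)} = -317006 - 508 = -317514$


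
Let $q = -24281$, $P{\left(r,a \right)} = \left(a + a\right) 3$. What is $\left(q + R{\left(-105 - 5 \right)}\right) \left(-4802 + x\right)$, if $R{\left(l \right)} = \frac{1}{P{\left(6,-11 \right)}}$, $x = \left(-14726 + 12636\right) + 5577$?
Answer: $\frac{2107349305}{66} \approx 3.193 \cdot 10^{7}$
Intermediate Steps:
$x = 3487$ ($x = -2090 + 5577 = 3487$)
$P{\left(r,a \right)} = 6 a$ ($P{\left(r,a \right)} = 2 a 3 = 6 a$)
$R{\left(l \right)} = - \frac{1}{66}$ ($R{\left(l \right)} = \frac{1}{6 \left(-11\right)} = \frac{1}{-66} = - \frac{1}{66}$)
$\left(q + R{\left(-105 - 5 \right)}\right) \left(-4802 + x\right) = \left(-24281 - \frac{1}{66}\right) \left(-4802 + 3487\right) = \left(- \frac{1602547}{66}\right) \left(-1315\right) = \frac{2107349305}{66}$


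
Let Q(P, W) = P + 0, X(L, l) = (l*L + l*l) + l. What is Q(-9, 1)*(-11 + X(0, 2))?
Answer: 45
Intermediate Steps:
X(L, l) = l + l² + L*l (X(L, l) = (L*l + l²) + l = (l² + L*l) + l = l + l² + L*l)
Q(P, W) = P
Q(-9, 1)*(-11 + X(0, 2)) = -9*(-11 + 2*(1 + 0 + 2)) = -9*(-11 + 2*3) = -9*(-11 + 6) = -9*(-5) = 45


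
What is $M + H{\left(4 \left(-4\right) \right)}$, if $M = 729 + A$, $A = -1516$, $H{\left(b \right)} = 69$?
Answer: $-718$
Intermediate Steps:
$M = -787$ ($M = 729 - 1516 = -787$)
$M + H{\left(4 \left(-4\right) \right)} = -787 + 69 = -718$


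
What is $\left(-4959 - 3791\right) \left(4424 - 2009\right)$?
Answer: $-21131250$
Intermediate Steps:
$\left(-4959 - 3791\right) \left(4424 - 2009\right) = \left(-8750\right) 2415 = -21131250$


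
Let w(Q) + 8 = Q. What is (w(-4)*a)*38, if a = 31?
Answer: -14136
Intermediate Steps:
w(Q) = -8 + Q
(w(-4)*a)*38 = ((-8 - 4)*31)*38 = -12*31*38 = -372*38 = -14136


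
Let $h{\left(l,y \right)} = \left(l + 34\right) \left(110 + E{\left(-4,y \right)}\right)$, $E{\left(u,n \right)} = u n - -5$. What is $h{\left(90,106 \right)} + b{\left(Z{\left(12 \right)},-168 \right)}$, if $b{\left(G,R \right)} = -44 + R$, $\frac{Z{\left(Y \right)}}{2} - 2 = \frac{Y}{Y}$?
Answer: $-38528$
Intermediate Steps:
$E{\left(u,n \right)} = 5 + n u$ ($E{\left(u,n \right)} = n u + 5 = 5 + n u$)
$h{\left(l,y \right)} = \left(34 + l\right) \left(115 - 4 y\right)$ ($h{\left(l,y \right)} = \left(l + 34\right) \left(110 + \left(5 + y \left(-4\right)\right)\right) = \left(34 + l\right) \left(110 - \left(-5 + 4 y\right)\right) = \left(34 + l\right) \left(115 - 4 y\right)$)
$Z{\left(Y \right)} = 6$ ($Z{\left(Y \right)} = 4 + 2 \frac{Y}{Y} = 4 + 2 \cdot 1 = 4 + 2 = 6$)
$h{\left(90,106 \right)} + b{\left(Z{\left(12 \right)},-168 \right)} = \left(3910 - 14416 + 115 \cdot 90 - 360 \cdot 106\right) - 212 = \left(3910 - 14416 + 10350 - 38160\right) - 212 = -38316 - 212 = -38528$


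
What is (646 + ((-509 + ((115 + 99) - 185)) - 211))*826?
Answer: -37170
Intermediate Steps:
(646 + ((-509 + ((115 + 99) - 185)) - 211))*826 = (646 + ((-509 + (214 - 185)) - 211))*826 = (646 + ((-509 + 29) - 211))*826 = (646 + (-480 - 211))*826 = (646 - 691)*826 = -45*826 = -37170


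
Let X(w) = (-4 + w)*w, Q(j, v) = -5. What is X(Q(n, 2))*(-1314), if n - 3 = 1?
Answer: -59130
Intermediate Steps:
n = 4 (n = 3 + 1 = 4)
X(w) = w*(-4 + w)
X(Q(n, 2))*(-1314) = -5*(-4 - 5)*(-1314) = -5*(-9)*(-1314) = 45*(-1314) = -59130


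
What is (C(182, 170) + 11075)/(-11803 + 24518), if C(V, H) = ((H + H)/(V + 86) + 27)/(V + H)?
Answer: 130597347/149935280 ≈ 0.87103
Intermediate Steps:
C(V, H) = (27 + 2*H/(86 + V))/(H + V) (C(V, H) = ((2*H)/(86 + V) + 27)/(H + V) = (2*H/(86 + V) + 27)/(H + V) = (27 + 2*H/(86 + V))/(H + V))
(C(182, 170) + 11075)/(-11803 + 24518) = ((2322 + 2*170 + 27*182)/(182**2 + 86*170 + 86*182 + 170*182) + 11075)/(-11803 + 24518) = ((2322 + 340 + 4914)/(33124 + 14620 + 15652 + 30940) + 11075)/12715 = (7576/94336 + 11075)*(1/12715) = ((1/94336)*7576 + 11075)*(1/12715) = (947/11792 + 11075)*(1/12715) = (130597347/11792)*(1/12715) = 130597347/149935280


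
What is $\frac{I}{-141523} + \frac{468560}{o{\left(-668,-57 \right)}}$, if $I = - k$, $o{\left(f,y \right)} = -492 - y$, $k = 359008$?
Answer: $- \frac{13231169680}{12312501} \approx -1074.6$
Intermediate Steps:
$I = -359008$ ($I = \left(-1\right) 359008 = -359008$)
$\frac{I}{-141523} + \frac{468560}{o{\left(-668,-57 \right)}} = - \frac{359008}{-141523} + \frac{468560}{-492 - -57} = \left(-359008\right) \left(- \frac{1}{141523}\right) + \frac{468560}{-492 + 57} = \frac{359008}{141523} + \frac{468560}{-435} = \frac{359008}{141523} + 468560 \left(- \frac{1}{435}\right) = \frac{359008}{141523} - \frac{93712}{87} = - \frac{13231169680}{12312501}$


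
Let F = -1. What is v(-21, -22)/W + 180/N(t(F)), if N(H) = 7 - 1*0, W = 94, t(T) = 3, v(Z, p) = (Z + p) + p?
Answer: 16465/658 ≈ 25.023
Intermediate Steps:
v(Z, p) = Z + 2*p
N(H) = 7 (N(H) = 7 + 0 = 7)
v(-21, -22)/W + 180/N(t(F)) = (-21 + 2*(-22))/94 + 180/7 = (-21 - 44)*(1/94) + 180*(⅐) = -65*1/94 + 180/7 = -65/94 + 180/7 = 16465/658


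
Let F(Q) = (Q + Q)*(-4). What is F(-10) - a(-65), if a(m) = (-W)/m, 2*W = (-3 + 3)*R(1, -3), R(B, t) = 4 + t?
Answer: 80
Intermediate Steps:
W = 0 (W = ((-3 + 3)*(4 - 3))/2 = (0*1)/2 = (½)*0 = 0)
F(Q) = -8*Q (F(Q) = (2*Q)*(-4) = -8*Q)
a(m) = 0 (a(m) = (-1*0)/m = 0/m = 0)
F(-10) - a(-65) = -8*(-10) - 1*0 = 80 + 0 = 80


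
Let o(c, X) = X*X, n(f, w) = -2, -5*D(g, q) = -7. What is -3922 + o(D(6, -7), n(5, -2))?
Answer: -3918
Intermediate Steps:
D(g, q) = 7/5 (D(g, q) = -⅕*(-7) = 7/5)
o(c, X) = X²
-3922 + o(D(6, -7), n(5, -2)) = -3922 + (-2)² = -3922 + 4 = -3918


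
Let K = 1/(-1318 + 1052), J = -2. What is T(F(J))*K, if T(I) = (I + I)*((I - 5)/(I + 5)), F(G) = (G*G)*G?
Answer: 104/399 ≈ 0.26065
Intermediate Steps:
F(G) = G³ (F(G) = G²*G = G³)
T(I) = 2*I*(-5 + I)/(5 + I) (T(I) = (2*I)*((-5 + I)/(5 + I)) = 2*I*(-5 + I)/(5 + I))
K = -1/266 (K = 1/(-266) = -1/266 ≈ -0.0037594)
T(F(J))*K = (2*(-2)³*(-5 + (-2)³)/(5 + (-2)³))*(-1/266) = (2*(-8)*(-5 - 8)/(5 - 8))*(-1/266) = (2*(-8)*(-13)/(-3))*(-1/266) = (2*(-8)*(-⅓)*(-13))*(-1/266) = -208/3*(-1/266) = 104/399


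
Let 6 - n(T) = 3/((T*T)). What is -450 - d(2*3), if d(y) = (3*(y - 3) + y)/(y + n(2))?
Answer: -1354/3 ≈ -451.33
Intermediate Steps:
n(T) = 6 - 3/T**2 (n(T) = 6 - 3/(T*T) = 6 - 3/(T**2) = 6 - 3/T**2)
d(y) = (-9 + 4*y)/(21/4 + y) (d(y) = (3*(y - 3) + y)/(y + (6 - 3/2**2)) = (3*(-3 + y) + y)/(y + (6 - 3*1/4)) = ((-9 + 3*y) + y)/(y + (6 - 3/4)) = (-9 + 4*y)/(y + 21/4) = (-9 + 4*y)/(21/4 + y))
-450 - d(2*3) = -450 - 4*(-9 + 4*(2*3))/(21 + 4*(2*3)) = -450 - 4*(-9 + 4*6)/(21 + 4*6) = -450 - 4*(-9 + 24)/(21 + 24) = -450 - 4*15/45 = -450 - 1*4/3 = -450 - 4/3 = -1354/3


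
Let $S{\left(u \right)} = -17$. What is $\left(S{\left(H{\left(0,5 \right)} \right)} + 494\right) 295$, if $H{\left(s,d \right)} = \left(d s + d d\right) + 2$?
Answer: $140715$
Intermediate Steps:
$H{\left(s,d \right)} = 2 + d^{2} + d s$ ($H{\left(s,d \right)} = \left(d s + d^{2}\right) + 2 = \left(d^{2} + d s\right) + 2 = 2 + d^{2} + d s$)
$\left(S{\left(H{\left(0,5 \right)} \right)} + 494\right) 295 = \left(-17 + 494\right) 295 = 477 \cdot 295 = 140715$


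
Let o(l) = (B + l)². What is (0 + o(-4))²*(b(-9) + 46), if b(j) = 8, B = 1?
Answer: 4374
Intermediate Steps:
o(l) = (1 + l)²
(0 + o(-4))²*(b(-9) + 46) = (0 + (1 - 4)²)²*(8 + 46) = (0 + (-3)²)²*54 = (0 + 9)²*54 = 9²*54 = 81*54 = 4374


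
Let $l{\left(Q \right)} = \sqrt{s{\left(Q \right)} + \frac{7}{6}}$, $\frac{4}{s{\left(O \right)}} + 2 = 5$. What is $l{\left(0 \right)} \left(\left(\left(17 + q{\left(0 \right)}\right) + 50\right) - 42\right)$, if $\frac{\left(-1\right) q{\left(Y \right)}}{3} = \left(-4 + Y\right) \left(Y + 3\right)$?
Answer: $\frac{61 \sqrt{10}}{2} \approx 96.449$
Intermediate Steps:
$s{\left(O \right)} = \frac{4}{3}$ ($s{\left(O \right)} = \frac{4}{-2 + 5} = \frac{4}{3}$)
$q{\left(Y \right)} = - 3 \left(-4 + Y\right) \left(3 + Y\right)$ ($q{\left(Y \right)} = - 3 \left(-4 + Y\right) \left(Y + 3\right) = - 3 \left(-4 + Y\right) \left(3 + Y\right)$)
$l{\left(Q \right)} = \frac{\sqrt{10}}{2}$ ($l{\left(Q \right)} = \sqrt{\frac{4}{3} + \frac{7}{6}} = \sqrt{\frac{5}{2}} = \frac{\sqrt{10}}{2}$)
$l{\left(0 \right)} \left(\left(\left(17 + q{\left(0 \right)}\right) + 50\right) - 42\right) = \frac{\sqrt{10}}{2} \left(\left(\left(17 + \left(36 - 3 \cdot 0^{2} + 3 \cdot 0\right)\right) + 50\right) - 42\right) = \frac{\sqrt{10}}{2} \left(\left(\left(17 + \left(36 - 0 + 0\right)\right) + 50\right) - 42\right) = \frac{\sqrt{10}}{2} \left(\left(\left(17 + \left(36 + 0 + 0\right)\right) + 50\right) - 42\right) = \frac{\sqrt{10}}{2} \left(\left(\left(17 + 36\right) + 50\right) - 42\right) = \frac{\sqrt{10}}{2} \left(\left(53 + 50\right) - 42\right) = \frac{\sqrt{10}}{2} \left(103 - 42\right) = \frac{\sqrt{10}}{2} \cdot 61 = \frac{61 \sqrt{10}}{2}$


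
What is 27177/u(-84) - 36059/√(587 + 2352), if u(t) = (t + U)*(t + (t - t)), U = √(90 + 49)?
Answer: 27177/6917 - 36059*√2939/2939 + 9059*√139/193676 ≈ -660.66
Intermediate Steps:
U = √139 ≈ 11.790
u(t) = t*(t + √139) (u(t) = (t + √139)*(t + (t - t)) = (t + √139)*(t + 0) = (t + √139)*t = t*(t + √139))
27177/u(-84) - 36059/√(587 + 2352) = 27177/((-84*(-84 + √139))) - 36059/√(587 + 2352) = 27177/(7056 - 84*√139) - 36059*√2939/2939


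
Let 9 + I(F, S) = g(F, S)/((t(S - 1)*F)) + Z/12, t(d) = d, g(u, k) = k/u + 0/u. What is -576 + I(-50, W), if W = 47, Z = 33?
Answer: -66958703/115000 ≈ -582.25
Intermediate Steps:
g(u, k) = k/u (g(u, k) = k/u + 0 = k/u)
I(F, S) = -25/4 + S/(F²*(-1 + S)) (I(F, S) = -9 + ((S/F)/(((S - 1)*F)) + 33/12) = -9 + ((S/F)/(((-1 + S)*F)) + 33*(1/12)) = -9 + ((S/F)/((F*(-1 + S))) + 11/4) = -9 + ((S/F)*(1/(F*(-1 + S))) + 11/4) = -9 + (S/(F²*(-1 + S)) + 11/4) = -9 + (11/4 + S/(F²*(-1 + S))) = -25/4 + S/(F²*(-1 + S)))
-576 + I(-50, W) = -576 + (47 + (¼)*(-50)²*(25 - 25*47))/((-50)²*(-1 + 47)) = -576 + (1/2500)*(47 + (¼)*2500*(25 - 1175))/46 = -576 + (1/2500)*(1/46)*(47 + (¼)*2500*(-1150)) = -576 + (1/2500)*(1/46)*(47 - 718750) = -576 + (1/2500)*(1/46)*(-718703) = -576 - 718703/115000 = -66958703/115000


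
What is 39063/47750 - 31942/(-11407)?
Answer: 1970822141/544684250 ≈ 3.6183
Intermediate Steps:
39063/47750 - 31942/(-11407) = 39063*(1/47750) - 31942*(-1/11407) = 39063/47750 + 31942/11407 = 1970822141/544684250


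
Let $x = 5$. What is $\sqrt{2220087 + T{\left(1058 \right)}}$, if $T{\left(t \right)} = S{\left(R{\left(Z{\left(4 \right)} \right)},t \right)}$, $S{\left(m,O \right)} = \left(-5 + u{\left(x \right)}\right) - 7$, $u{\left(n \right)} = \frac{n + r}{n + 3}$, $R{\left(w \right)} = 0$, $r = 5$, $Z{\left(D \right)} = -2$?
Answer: $\frac{\sqrt{8880305}}{2} \approx 1490.0$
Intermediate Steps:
$u{\left(n \right)} = \frac{5 + n}{3 + n}$ ($u{\left(n \right)} = \frac{n + 5}{n + 3} = \frac{5 + n}{3 + n}$)
$S{\left(m,O \right)} = - \frac{43}{4}$ ($S{\left(m,O \right)} = \left(-5 + \frac{5 + 5}{3 + 5}\right) - 7 = \left(-5 + \frac{1}{8} \cdot 10\right) - 7 = \left(-5 + \frac{5}{4}\right) - 7 = - \frac{15}{4} - 7 = - \frac{43}{4}$)
$T{\left(t \right)} = - \frac{43}{4}$
$\sqrt{2220087 + T{\left(1058 \right)}} = \sqrt{2220087 - \frac{43}{4}} = \sqrt{\frac{8880305}{4}} = \frac{\sqrt{8880305}}{2}$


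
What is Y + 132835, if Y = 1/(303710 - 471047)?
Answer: 22228210394/167337 ≈ 1.3284e+5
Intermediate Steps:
Y = -1/167337 (Y = 1/(-167337) = -1/167337 ≈ -5.9760e-6)
Y + 132835 = -1/167337 + 132835 = 22228210394/167337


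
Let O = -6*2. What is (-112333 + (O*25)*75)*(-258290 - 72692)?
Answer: 44627296006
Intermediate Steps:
O = -12
(-112333 + (O*25)*75)*(-258290 - 72692) = (-112333 - 12*25*75)*(-258290 - 72692) = (-112333 - 300*75)*(-330982) = (-112333 - 22500)*(-330982) = -134833*(-330982) = 44627296006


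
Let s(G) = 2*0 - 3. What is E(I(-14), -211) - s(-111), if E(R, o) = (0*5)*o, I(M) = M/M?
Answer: 3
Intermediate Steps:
s(G) = -3 (s(G) = 0 - 3 = -3)
I(M) = 1
E(R, o) = 0 (E(R, o) = 0*o = 0)
E(I(-14), -211) - s(-111) = 0 - 1*(-3) = 0 + 3 = 3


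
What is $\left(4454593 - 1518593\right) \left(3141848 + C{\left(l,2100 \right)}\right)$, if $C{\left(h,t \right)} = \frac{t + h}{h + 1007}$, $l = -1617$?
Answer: $\frac{562692267599200}{61} \approx 9.2245 \cdot 10^{12}$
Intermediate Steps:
$C{\left(h,t \right)} = \frac{h + t}{1007 + h}$
$\left(4454593 - 1518593\right) \left(3141848 + C{\left(l,2100 \right)}\right) = \left(4454593 - 1518593\right) \left(3141848 + \frac{-1617 + 2100}{1007 - 1617}\right) = 2936000 \left(3141848 + \frac{1}{-610} \cdot 483\right) = 2936000 \left(3141848 - \frac{483}{610}\right) = 2936000 \cdot \frac{1916526797}{610} = \frac{562692267599200}{61}$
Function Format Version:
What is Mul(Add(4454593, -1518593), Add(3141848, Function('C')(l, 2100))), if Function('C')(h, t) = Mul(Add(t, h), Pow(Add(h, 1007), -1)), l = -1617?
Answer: Rational(562692267599200, 61) ≈ 9.2245e+12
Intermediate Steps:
Function('C')(h, t) = Mul(Pow(Add(1007, h), -1), Add(h, t)) (Function('C')(h, t) = Mul(Add(h, t), Pow(Add(1007, h), -1)) = Mul(Pow(Add(1007, h), -1), Add(h, t)))
Mul(Add(4454593, -1518593), Add(3141848, Function('C')(l, 2100))) = Mul(Add(4454593, -1518593), Add(3141848, Mul(Pow(Add(1007, -1617), -1), Add(-1617, 2100)))) = Mul(2936000, Add(3141848, Mul(Pow(-610, -1), 483))) = Mul(2936000, Add(3141848, Mul(Rational(-1, 610), 483))) = Mul(2936000, Add(3141848, Rational(-483, 610))) = Mul(2936000, Rational(1916526797, 610)) = Rational(562692267599200, 61)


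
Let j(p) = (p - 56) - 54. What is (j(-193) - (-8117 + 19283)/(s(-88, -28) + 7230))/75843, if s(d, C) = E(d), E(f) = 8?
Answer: -40820/10165771 ≈ -0.0040154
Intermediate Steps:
s(d, C) = 8
j(p) = -110 + p (j(p) = (-56 + p) - 54 = -110 + p)
(j(-193) - (-8117 + 19283)/(s(-88, -28) + 7230))/75843 = ((-110 - 193) - (-8117 + 19283)/(8 + 7230))/75843 = (-303 - 11166/7238)*(1/75843) = (-303 - 1*5583/3619)*(1/75843) = (-303 - 5583/3619)*(1/75843) = -1102140/3619*1/75843 = -40820/10165771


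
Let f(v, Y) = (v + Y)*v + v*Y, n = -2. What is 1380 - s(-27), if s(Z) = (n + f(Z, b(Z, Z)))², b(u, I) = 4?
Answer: -259741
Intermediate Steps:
f(v, Y) = Y*v + v*(Y + v) (f(v, Y) = (Y + v)*v + Y*v = v*(Y + v) + Y*v = Y*v + v*(Y + v))
s(Z) = (-2 + Z*(8 + Z))² (s(Z) = (-2 + Z*(Z + 2*4))² = (-2 + Z*(Z + 8))² = (-2 + Z*(8 + Z))²)
1380 - s(-27) = 1380 - (-2 - 27*(8 - 27))² = 1380 - (-2 - 27*(-19))² = 1380 - (-2 + 513)² = 1380 - 1*511² = 1380 - 1*261121 = 1380 - 261121 = -259741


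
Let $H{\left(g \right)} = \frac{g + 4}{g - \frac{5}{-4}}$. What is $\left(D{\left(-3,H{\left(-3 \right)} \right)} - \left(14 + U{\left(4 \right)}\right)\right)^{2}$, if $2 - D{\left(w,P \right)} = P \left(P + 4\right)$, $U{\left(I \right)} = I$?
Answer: $\frac{473344}{2401} \approx 197.14$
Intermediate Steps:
$H{\left(g \right)} = \frac{4 + g}{\frac{5}{4} + g}$ ($H{\left(g \right)} = \frac{4 + g}{g - - \frac{5}{4}} = \frac{4 + g}{g + \frac{5}{4}} = \frac{4 + g}{\frac{5}{4} + g}$)
$D{\left(w,P \right)} = 2 - P \left(4 + P\right)$ ($D{\left(w,P \right)} = 2 - P \left(P + 4\right) = 2 - P \left(4 + P\right)$)
$\left(D{\left(-3,H{\left(-3 \right)} \right)} - \left(14 + U{\left(4 \right)}\right)\right)^{2} = \left(\left(2 - \left(\frac{4 \left(4 - 3\right)}{5 + 4 \left(-3\right)}\right)^{2} - 4 \frac{4 \left(4 - 3\right)}{5 + 4 \left(-3\right)}\right) - 18\right)^{2} = \left(\left(2 - \left(4 \frac{1}{5 - 12} \cdot 1\right)^{2} - 4 \cdot 4 \frac{1}{5 - 12} \cdot 1\right) - 18\right)^{2} = \left(\left(2 - \left(4 \frac{1}{-7} \cdot 1\right)^{2} - 4 \cdot 4 \frac{1}{-7} \cdot 1\right) - 18\right)^{2} = \left(\left(2 - \left(4 \left(- \frac{1}{7}\right) 1\right)^{2} - 4 \cdot 4 \left(- \frac{1}{7}\right) 1\right) - 18\right)^{2} = \left(\left(2 - \left(- \frac{4}{7}\right)^{2} - - \frac{16}{7}\right) - 18\right)^{2} = \left(\left(2 - \frac{16}{49} + \frac{16}{7}\right) - 18\right)^{2} = \left(\frac{194}{49} - 18\right)^{2} = \left(- \frac{688}{49}\right)^{2} = \frac{473344}{2401}$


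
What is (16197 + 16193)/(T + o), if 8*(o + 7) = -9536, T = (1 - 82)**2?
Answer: 16195/2681 ≈ 6.0407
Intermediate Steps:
T = 6561 (T = (-81)**2 = 6561)
o = -1199 (o = -7 + (1/8)*(-9536) = -7 - 1192 = -1199)
(16197 + 16193)/(T + o) = (16197 + 16193)/(6561 - 1199) = 32390/5362 = 32390*(1/5362) = 16195/2681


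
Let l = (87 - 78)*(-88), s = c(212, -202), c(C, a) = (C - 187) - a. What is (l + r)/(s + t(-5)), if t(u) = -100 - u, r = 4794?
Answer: 667/22 ≈ 30.318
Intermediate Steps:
c(C, a) = -187 + C - a (c(C, a) = (-187 + C) - a = -187 + C - a)
s = 227 (s = -187 + 212 - 1*(-202) = -187 + 212 + 202 = 227)
l = -792 (l = 9*(-88) = -792)
(l + r)/(s + t(-5)) = (-792 + 4794)/(227 + (-100 - 1*(-5))) = 4002/(227 + (-100 + 5)) = 4002/(227 - 95) = 4002/132 = 4002*(1/132) = 667/22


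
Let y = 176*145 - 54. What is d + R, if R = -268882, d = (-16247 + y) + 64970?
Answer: -194693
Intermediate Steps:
y = 25466 (y = 25520 - 54 = 25466)
d = 74189 (d = (-16247 + 25466) + 64970 = 9219 + 64970 = 74189)
d + R = 74189 - 268882 = -194693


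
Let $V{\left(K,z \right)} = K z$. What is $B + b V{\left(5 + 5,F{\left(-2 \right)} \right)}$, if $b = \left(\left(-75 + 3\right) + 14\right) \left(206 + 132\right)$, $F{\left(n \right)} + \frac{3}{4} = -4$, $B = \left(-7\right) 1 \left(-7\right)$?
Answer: $931239$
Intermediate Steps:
$B = 49$ ($B = \left(-7\right) \left(-7\right) = 49$)
$F{\left(n \right)} = - \frac{19}{4}$ ($F{\left(n \right)} = - \frac{3}{4} - 4 = - \frac{19}{4}$)
$b = -19604$ ($b = \left(-72 + 14\right) 338 = \left(-58\right) 338 = -19604$)
$B + b V{\left(5 + 5,F{\left(-2 \right)} \right)} = 49 - 19604 \left(5 + 5\right) \left(- \frac{19}{4}\right) = 49 - 19604 \cdot 10 \left(- \frac{19}{4}\right) = 49 - -931190 = 49 + 931190 = 931239$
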